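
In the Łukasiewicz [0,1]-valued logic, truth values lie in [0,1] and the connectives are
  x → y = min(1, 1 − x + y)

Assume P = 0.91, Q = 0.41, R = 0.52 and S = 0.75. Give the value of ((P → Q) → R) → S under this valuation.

P → Q = min(1, 1 − 0.91 + 0.41) = min(1, 0.50) = 0.50
(P → Q) → R = min(1, 1 − 0.50 + 0.52) = min(1, 1.02) = 1.00
((P → Q) → R) → S = min(1, 1 − 1.00 + 0.75) = min(1, 0.75) = 0.75

0.75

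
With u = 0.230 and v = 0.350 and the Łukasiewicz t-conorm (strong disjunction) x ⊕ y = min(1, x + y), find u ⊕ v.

0.580

u ⊕ v = min(1, 0.230 + 0.350) = min(1, 0.580) = 0.580
For comparison, the Gödel t-conorm max(x, y) would give 0.350.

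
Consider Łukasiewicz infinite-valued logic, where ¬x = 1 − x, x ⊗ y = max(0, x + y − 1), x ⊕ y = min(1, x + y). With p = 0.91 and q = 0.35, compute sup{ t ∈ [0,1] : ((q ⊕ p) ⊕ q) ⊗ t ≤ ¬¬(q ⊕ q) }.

0.70

q ⊕ p = min(1, 0.35 + 0.91) = min(1, 1.26) = 1.00
(q ⊕ p) ⊕ q = min(1, 1.00 + 0.35) = min(1, 1.35) = 1.00
So the left factor is (q ⊕ p) ⊕ q = 1.00.
q ⊕ q = min(1, 0.35 + 0.35) = min(1, 0.70) = 0.70
¬(q ⊕ q) = 1 − 0.70 = 0.30
¬¬(q ⊕ q) = 1 − 0.30 = 0.70
So the right-hand bound is ¬¬(q ⊕ q) = 0.70.
The residuum of the Łukasiewicz t-norm gives the supremum: min(1, 1 − 1.00 + 0.70).
1 − 1.00 + 0.70 = 0.70, so t = min(1, 0.70) = 0.70.
Check: 1.00 ⊗ 0.70 = max(0, 0.70) = 0.70 ≤ 0.70.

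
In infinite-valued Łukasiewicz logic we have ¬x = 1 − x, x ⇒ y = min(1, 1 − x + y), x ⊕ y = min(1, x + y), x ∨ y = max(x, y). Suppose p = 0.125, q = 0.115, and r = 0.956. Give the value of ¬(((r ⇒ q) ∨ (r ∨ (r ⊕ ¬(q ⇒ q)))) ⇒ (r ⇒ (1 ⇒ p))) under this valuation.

0.787

r ⇒ q = min(1, 1 − 0.956 + 0.115) = min(1, 0.159) = 0.159
q ⇒ q = min(1, 1 − 0.115 + 0.115) = min(1, 1.000) = 1.000
¬(q ⇒ q) = 1 − 1.000 = 0.000
r ⊕ ¬(q ⇒ q) = min(1, 0.956 + 0.000) = min(1, 0.956) = 0.956
r ∨ (r ⊕ ¬(q ⇒ q)) = max(0.956, 0.956) = 0.956
(r ⇒ q) ∨ (r ∨ (r ⊕ ¬(q ⇒ q))) = max(0.159, 0.956) = 0.956
1 ⇒ p = min(1, 1 − 1.000 + 0.125) = min(1, 0.125) = 0.125
r ⇒ (1 ⇒ p) = min(1, 1 − 0.956 + 0.125) = min(1, 0.169) = 0.169
((r ⇒ q) ∨ (r ∨ (r ⊕ ¬(q ⇒ q)))) ⇒ (r ⇒ (1 ⇒ p)) = min(1, 1 − 0.956 + 0.169) = min(1, 0.213) = 0.213
¬(((r ⇒ q) ∨ (r ∨ (r ⊕ ¬(q ⇒ q)))) ⇒ (r ⇒ (1 ⇒ p))) = 1 − 0.213 = 0.787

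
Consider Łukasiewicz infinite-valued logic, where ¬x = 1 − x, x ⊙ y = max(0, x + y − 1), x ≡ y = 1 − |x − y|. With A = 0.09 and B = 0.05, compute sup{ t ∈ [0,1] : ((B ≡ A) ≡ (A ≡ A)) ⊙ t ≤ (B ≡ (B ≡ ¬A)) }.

0.95

B ≡ A = 1 − |0.05 − 0.09| = 1 − 0.04 = 0.96
A ≡ A = 1 − |0.09 − 0.09| = 1 − 0.00 = 1.00
(B ≡ A) ≡ (A ≡ A) = 1 − |0.96 − 1.00| = 1 − 0.04 = 0.96
So the left factor is (B ≡ A) ≡ (A ≡ A) = 0.96.
¬A = 1 − 0.09 = 0.91
B ≡ ¬A = 1 − |0.05 − 0.91| = 1 − 0.86 = 0.14
B ≡ (B ≡ ¬A) = 1 − |0.05 − 0.14| = 1 − 0.09 = 0.91
So the right-hand bound is B ≡ (B ≡ ¬A) = 0.91.
The residuum of the Łukasiewicz t-norm gives the supremum: min(1, 1 − 0.96 + 0.91).
1 − 0.96 + 0.91 = 0.95, so t = min(1, 0.95) = 0.95.
Check: 0.96 ⊙ 0.95 = max(0, 0.91) = 0.91 ≤ 0.91.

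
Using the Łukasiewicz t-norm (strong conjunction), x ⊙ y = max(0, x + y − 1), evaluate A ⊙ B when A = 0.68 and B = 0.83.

0.51

A ⊙ B = max(0, 0.68 + 0.83 − 1) = max(0, 0.51) = 0.51
For comparison, the Gödel (minimum) t-norm min(x, y) would give 0.68.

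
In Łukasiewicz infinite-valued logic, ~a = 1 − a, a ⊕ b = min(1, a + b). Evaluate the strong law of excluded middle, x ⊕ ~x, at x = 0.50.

~x = 1 − 0.50 = 0.50
x ⊕ ~x = min(1, 0.50 + 0.50) = min(1, 1.00) = 1.00
(As expected: always 1 in Ł∞ since a ⊕ (1−a) = 1.)

1.00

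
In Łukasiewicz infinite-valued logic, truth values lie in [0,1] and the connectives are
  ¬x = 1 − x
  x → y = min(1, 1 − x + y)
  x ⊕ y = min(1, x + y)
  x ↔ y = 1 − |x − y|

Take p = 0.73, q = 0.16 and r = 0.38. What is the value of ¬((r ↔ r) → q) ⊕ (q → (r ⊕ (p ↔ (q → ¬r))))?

r ↔ r = 1 − |0.38 − 0.38| = 1 − 0.00 = 1.00
(r ↔ r) → q = min(1, 1 − 1.00 + 0.16) = min(1, 0.16) = 0.16
¬((r ↔ r) → q) = 1 − 0.16 = 0.84
¬r = 1 − 0.38 = 0.62
q → ¬r = min(1, 1 − 0.16 + 0.62) = min(1, 1.46) = 1.00
p ↔ (q → ¬r) = 1 − |0.73 − 1.00| = 1 − 0.27 = 0.73
r ⊕ (p ↔ (q → ¬r)) = min(1, 0.38 + 0.73) = min(1, 1.11) = 1.00
q → (r ⊕ (p ↔ (q → ¬r))) = min(1, 1 − 0.16 + 1.00) = min(1, 1.84) = 1.00
¬((r ↔ r) → q) ⊕ (q → (r ⊕ (p ↔ (q → ¬r)))) = min(1, 0.84 + 1.00) = min(1, 1.84) = 1.00

1.00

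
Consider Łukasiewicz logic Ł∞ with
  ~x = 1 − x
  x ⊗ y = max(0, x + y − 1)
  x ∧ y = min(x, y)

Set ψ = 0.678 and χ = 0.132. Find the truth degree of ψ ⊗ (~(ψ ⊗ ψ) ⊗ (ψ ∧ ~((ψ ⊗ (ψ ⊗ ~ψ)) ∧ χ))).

0.000

ψ ⊗ ψ = max(0, 0.678 + 0.678 − 1) = max(0, 0.356) = 0.356
~(ψ ⊗ ψ) = 1 − 0.356 = 0.644
~ψ = 1 − 0.678 = 0.322
ψ ⊗ ~ψ = max(0, 0.678 + 0.322 − 1) = max(0, 0.000) = 0.000
ψ ⊗ (ψ ⊗ ~ψ) = max(0, 0.678 + 0.000 − 1) = max(0, -0.322) = 0.000
(ψ ⊗ (ψ ⊗ ~ψ)) ∧ χ = min(0.000, 0.132) = 0.000
~((ψ ⊗ (ψ ⊗ ~ψ)) ∧ χ) = 1 − 0.000 = 1.000
ψ ∧ ~((ψ ⊗ (ψ ⊗ ~ψ)) ∧ χ) = min(0.678, 1.000) = 0.678
~(ψ ⊗ ψ) ⊗ (ψ ∧ ~((ψ ⊗ (ψ ⊗ ~ψ)) ∧ χ)) = max(0, 0.644 + 0.678 − 1) = max(0, 0.322) = 0.322
ψ ⊗ (~(ψ ⊗ ψ) ⊗ (ψ ∧ ~((ψ ⊗ (ψ ⊗ ~ψ)) ∧ χ))) = max(0, 0.678 + 0.322 − 1) = max(0, 0.000) = 0.000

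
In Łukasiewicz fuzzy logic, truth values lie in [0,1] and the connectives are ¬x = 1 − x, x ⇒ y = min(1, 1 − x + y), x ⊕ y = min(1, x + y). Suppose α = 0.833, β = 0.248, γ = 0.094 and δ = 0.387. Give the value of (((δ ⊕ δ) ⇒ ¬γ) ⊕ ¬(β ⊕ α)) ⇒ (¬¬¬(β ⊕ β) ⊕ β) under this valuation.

0.752

δ ⊕ δ = min(1, 0.387 + 0.387) = min(1, 0.774) = 0.774
¬γ = 1 − 0.094 = 0.906
(δ ⊕ δ) ⇒ ¬γ = min(1, 1 − 0.774 + 0.906) = min(1, 1.132) = 1.000
β ⊕ α = min(1, 0.248 + 0.833) = min(1, 1.081) = 1.000
¬(β ⊕ α) = 1 − 1.000 = 0.000
((δ ⊕ δ) ⇒ ¬γ) ⊕ ¬(β ⊕ α) = min(1, 1.000 + 0.000) = min(1, 1.000) = 1.000
β ⊕ β = min(1, 0.248 + 0.248) = min(1, 0.496) = 0.496
¬(β ⊕ β) = 1 − 0.496 = 0.504
¬¬(β ⊕ β) = 1 − 0.504 = 0.496
¬¬¬(β ⊕ β) = 1 − 0.496 = 0.504
¬¬¬(β ⊕ β) ⊕ β = min(1, 0.504 + 0.248) = min(1, 0.752) = 0.752
(((δ ⊕ δ) ⇒ ¬γ) ⊕ ¬(β ⊕ α)) ⇒ (¬¬¬(β ⊕ β) ⊕ β) = min(1, 1 − 1.000 + 0.752) = min(1, 0.752) = 0.752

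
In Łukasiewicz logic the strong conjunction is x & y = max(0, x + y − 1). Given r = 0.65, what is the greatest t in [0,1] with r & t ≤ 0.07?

The residuum of the Łukasiewicz t-norm gives the supremum: min(1, 1 − 0.65 + 0.07).
1 − 0.65 + 0.07 = 0.42, so t = min(1, 0.42) = 0.42.
Check: 0.65 & 0.42 = max(0, 0.07) = 0.07 ≤ 0.07.

0.42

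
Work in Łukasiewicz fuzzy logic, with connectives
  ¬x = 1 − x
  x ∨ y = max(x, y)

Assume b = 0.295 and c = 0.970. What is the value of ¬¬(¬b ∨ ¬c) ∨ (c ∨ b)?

¬b = 1 − 0.295 = 0.705
¬c = 1 − 0.970 = 0.030
¬b ∨ ¬c = max(0.705, 0.030) = 0.705
¬(¬b ∨ ¬c) = 1 − 0.705 = 0.295
¬¬(¬b ∨ ¬c) = 1 − 0.295 = 0.705
c ∨ b = max(0.970, 0.295) = 0.970
¬¬(¬b ∨ ¬c) ∨ (c ∨ b) = max(0.705, 0.970) = 0.970

0.970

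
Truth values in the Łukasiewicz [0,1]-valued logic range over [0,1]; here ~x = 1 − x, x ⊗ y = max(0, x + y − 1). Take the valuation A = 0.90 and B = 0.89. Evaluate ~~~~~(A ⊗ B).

A ⊗ B = max(0, 0.90 + 0.89 − 1) = max(0, 0.79) = 0.79
~(A ⊗ B) = 1 − 0.79 = 0.21
~~(A ⊗ B) = 1 − 0.21 = 0.79
~~~(A ⊗ B) = 1 − 0.79 = 0.21
~~~~(A ⊗ B) = 1 − 0.21 = 0.79
~~~~~(A ⊗ B) = 1 − 0.79 = 0.21

0.21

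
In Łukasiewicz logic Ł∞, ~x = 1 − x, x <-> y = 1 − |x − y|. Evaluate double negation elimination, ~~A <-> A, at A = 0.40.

~A = 1 − 0.40 = 0.60
~~A = 1 − 0.60 = 0.40
~~A <-> A = 1 − |0.40 − 0.40| = 1 − 0.00 = 1.00
(As expected: always 1 in Ł∞ since negation is involutive.)

1.00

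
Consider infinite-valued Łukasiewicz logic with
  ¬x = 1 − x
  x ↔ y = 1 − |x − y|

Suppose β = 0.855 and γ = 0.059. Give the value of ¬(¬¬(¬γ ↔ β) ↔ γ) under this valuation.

0.855

¬γ = 1 − 0.059 = 0.941
¬γ ↔ β = 1 − |0.941 − 0.855| = 1 − 0.086 = 0.914
¬(¬γ ↔ β) = 1 − 0.914 = 0.086
¬¬(¬γ ↔ β) = 1 − 0.086 = 0.914
¬¬(¬γ ↔ β) ↔ γ = 1 − |0.914 − 0.059| = 1 − 0.855 = 0.145
¬(¬¬(¬γ ↔ β) ↔ γ) = 1 − 0.145 = 0.855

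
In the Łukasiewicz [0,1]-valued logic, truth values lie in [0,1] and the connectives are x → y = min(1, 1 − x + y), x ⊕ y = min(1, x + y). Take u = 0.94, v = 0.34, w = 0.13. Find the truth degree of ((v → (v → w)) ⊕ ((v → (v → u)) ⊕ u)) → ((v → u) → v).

v → w = min(1, 1 − 0.34 + 0.13) = min(1, 0.79) = 0.79
v → (v → w) = min(1, 1 − 0.34 + 0.79) = min(1, 1.45) = 1.00
v → u = min(1, 1 − 0.34 + 0.94) = min(1, 1.60) = 1.00
v → (v → u) = min(1, 1 − 0.34 + 1.00) = min(1, 1.66) = 1.00
(v → (v → u)) ⊕ u = min(1, 1.00 + 0.94) = min(1, 1.94) = 1.00
(v → (v → w)) ⊕ ((v → (v → u)) ⊕ u) = min(1, 1.00 + 1.00) = min(1, 2.00) = 1.00
(v → u) → v = min(1, 1 − 1.00 + 0.34) = min(1, 0.34) = 0.34
((v → (v → w)) ⊕ ((v → (v → u)) ⊕ u)) → ((v → u) → v) = min(1, 1 − 1.00 + 0.34) = min(1, 0.34) = 0.34

0.34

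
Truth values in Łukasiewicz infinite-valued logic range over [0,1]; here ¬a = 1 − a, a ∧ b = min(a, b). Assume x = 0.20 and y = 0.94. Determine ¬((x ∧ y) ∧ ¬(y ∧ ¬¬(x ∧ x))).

x ∧ y = min(0.20, 0.94) = 0.20
x ∧ x = min(0.20, 0.20) = 0.20
¬(x ∧ x) = 1 − 0.20 = 0.80
¬¬(x ∧ x) = 1 − 0.80 = 0.20
y ∧ ¬¬(x ∧ x) = min(0.94, 0.20) = 0.20
¬(y ∧ ¬¬(x ∧ x)) = 1 − 0.20 = 0.80
(x ∧ y) ∧ ¬(y ∧ ¬¬(x ∧ x)) = min(0.20, 0.80) = 0.20
¬((x ∧ y) ∧ ¬(y ∧ ¬¬(x ∧ x))) = 1 − 0.20 = 0.80

0.80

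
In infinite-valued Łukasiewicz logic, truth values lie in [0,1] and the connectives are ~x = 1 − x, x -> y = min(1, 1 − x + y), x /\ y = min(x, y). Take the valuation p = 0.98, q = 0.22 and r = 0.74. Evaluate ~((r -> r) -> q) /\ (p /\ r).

0.74

r -> r = min(1, 1 − 0.74 + 0.74) = min(1, 1.00) = 1.00
(r -> r) -> q = min(1, 1 − 1.00 + 0.22) = min(1, 0.22) = 0.22
~((r -> r) -> q) = 1 − 0.22 = 0.78
p /\ r = min(0.98, 0.74) = 0.74
~((r -> r) -> q) /\ (p /\ r) = min(0.78, 0.74) = 0.74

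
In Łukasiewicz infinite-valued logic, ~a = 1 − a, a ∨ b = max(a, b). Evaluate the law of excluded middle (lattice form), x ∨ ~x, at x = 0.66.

~x = 1 − 0.66 = 0.34
x ∨ ~x = max(0.66, 0.34) = 0.66
(The value 0.66 < 1 shows this instance is not satisfied; not a Ł∞-tautology — its value is max(a, 1−a).)

0.66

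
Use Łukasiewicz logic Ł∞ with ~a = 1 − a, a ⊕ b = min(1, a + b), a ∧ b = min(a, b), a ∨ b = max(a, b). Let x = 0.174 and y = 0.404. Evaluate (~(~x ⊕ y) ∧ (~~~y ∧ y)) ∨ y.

~x = 1 − 0.174 = 0.826
~x ⊕ y = min(1, 0.826 + 0.404) = min(1, 1.230) = 1.000
~(~x ⊕ y) = 1 − 1.000 = 0.000
~y = 1 − 0.404 = 0.596
~~y = 1 − 0.596 = 0.404
~~~y = 1 − 0.404 = 0.596
~~~y ∧ y = min(0.596, 0.404) = 0.404
~(~x ⊕ y) ∧ (~~~y ∧ y) = min(0.000, 0.404) = 0.000
(~(~x ⊕ y) ∧ (~~~y ∧ y)) ∨ y = max(0.000, 0.404) = 0.404

0.404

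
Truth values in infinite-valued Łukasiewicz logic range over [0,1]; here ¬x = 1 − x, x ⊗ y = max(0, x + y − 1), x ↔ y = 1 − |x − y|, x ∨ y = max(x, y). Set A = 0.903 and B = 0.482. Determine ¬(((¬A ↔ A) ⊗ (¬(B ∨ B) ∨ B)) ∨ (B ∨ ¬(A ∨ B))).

¬A = 1 − 0.903 = 0.097
¬A ↔ A = 1 − |0.097 − 0.903| = 1 − 0.806 = 0.194
B ∨ B = max(0.482, 0.482) = 0.482
¬(B ∨ B) = 1 − 0.482 = 0.518
¬(B ∨ B) ∨ B = max(0.518, 0.482) = 0.518
(¬A ↔ A) ⊗ (¬(B ∨ B) ∨ B) = max(0, 0.194 + 0.518 − 1) = max(0, -0.288) = 0.000
A ∨ B = max(0.903, 0.482) = 0.903
¬(A ∨ B) = 1 − 0.903 = 0.097
B ∨ ¬(A ∨ B) = max(0.482, 0.097) = 0.482
((¬A ↔ A) ⊗ (¬(B ∨ B) ∨ B)) ∨ (B ∨ ¬(A ∨ B)) = max(0.000, 0.482) = 0.482
¬(((¬A ↔ A) ⊗ (¬(B ∨ B) ∨ B)) ∨ (B ∨ ¬(A ∨ B))) = 1 − 0.482 = 0.518

0.518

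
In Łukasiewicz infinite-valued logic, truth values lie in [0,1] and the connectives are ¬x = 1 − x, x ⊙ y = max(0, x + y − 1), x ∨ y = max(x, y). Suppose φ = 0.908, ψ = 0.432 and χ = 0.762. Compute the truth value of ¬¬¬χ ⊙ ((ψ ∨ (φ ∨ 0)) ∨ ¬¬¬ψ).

¬χ = 1 − 0.762 = 0.238
¬¬χ = 1 − 0.238 = 0.762
¬¬¬χ = 1 − 0.762 = 0.238
φ ∨ 0 = max(0.908, 0.000) = 0.908
ψ ∨ (φ ∨ 0) = max(0.432, 0.908) = 0.908
¬ψ = 1 − 0.432 = 0.568
¬¬ψ = 1 − 0.568 = 0.432
¬¬¬ψ = 1 − 0.432 = 0.568
(ψ ∨ (φ ∨ 0)) ∨ ¬¬¬ψ = max(0.908, 0.568) = 0.908
¬¬¬χ ⊙ ((ψ ∨ (φ ∨ 0)) ∨ ¬¬¬ψ) = max(0, 0.238 + 0.908 − 1) = max(0, 0.146) = 0.146

0.146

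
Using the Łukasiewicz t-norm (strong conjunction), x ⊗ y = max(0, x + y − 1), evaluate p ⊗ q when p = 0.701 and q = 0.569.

0.270

p ⊗ q = max(0, 0.701 + 0.569 − 1) = max(0, 0.270) = 0.270
For comparison, the Gödel (minimum) t-norm min(x, y) would give 0.569.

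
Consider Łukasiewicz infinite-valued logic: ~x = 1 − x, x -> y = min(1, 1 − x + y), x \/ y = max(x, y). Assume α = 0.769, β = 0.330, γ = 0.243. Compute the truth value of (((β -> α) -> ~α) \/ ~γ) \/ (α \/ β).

β -> α = min(1, 1 − 0.330 + 0.769) = min(1, 1.439) = 1.000
~α = 1 − 0.769 = 0.231
(β -> α) -> ~α = min(1, 1 − 1.000 + 0.231) = min(1, 0.231) = 0.231
~γ = 1 − 0.243 = 0.757
((β -> α) -> ~α) \/ ~γ = max(0.231, 0.757) = 0.757
α \/ β = max(0.769, 0.330) = 0.769
(((β -> α) -> ~α) \/ ~γ) \/ (α \/ β) = max(0.757, 0.769) = 0.769

0.769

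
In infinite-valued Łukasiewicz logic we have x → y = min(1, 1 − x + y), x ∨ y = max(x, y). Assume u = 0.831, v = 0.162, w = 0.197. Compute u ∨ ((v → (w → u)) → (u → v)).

w → u = min(1, 1 − 0.197 + 0.831) = min(1, 1.634) = 1.000
v → (w → u) = min(1, 1 − 0.162 + 1.000) = min(1, 1.838) = 1.000
u → v = min(1, 1 − 0.831 + 0.162) = min(1, 0.331) = 0.331
(v → (w → u)) → (u → v) = min(1, 1 − 1.000 + 0.331) = min(1, 0.331) = 0.331
u ∨ ((v → (w → u)) → (u → v)) = max(0.831, 0.331) = 0.831

0.831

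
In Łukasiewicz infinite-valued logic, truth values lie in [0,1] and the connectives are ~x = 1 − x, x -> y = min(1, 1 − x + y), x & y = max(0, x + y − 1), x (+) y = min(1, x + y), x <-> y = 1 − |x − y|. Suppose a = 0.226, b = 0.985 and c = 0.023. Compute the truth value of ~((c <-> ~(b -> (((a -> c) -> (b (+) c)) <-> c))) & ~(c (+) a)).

a -> c = min(1, 1 − 0.226 + 0.023) = min(1, 0.797) = 0.797
b (+) c = min(1, 0.985 + 0.023) = min(1, 1.008) = 1.000
(a -> c) -> (b (+) c) = min(1, 1 − 0.797 + 1.000) = min(1, 1.203) = 1.000
((a -> c) -> (b (+) c)) <-> c = 1 − |1.000 − 0.023| = 1 − 0.977 = 0.023
b -> (((a -> c) -> (b (+) c)) <-> c) = min(1, 1 − 0.985 + 0.023) = min(1, 0.038) = 0.038
~(b -> (((a -> c) -> (b (+) c)) <-> c)) = 1 − 0.038 = 0.962
c <-> ~(b -> (((a -> c) -> (b (+) c)) <-> c)) = 1 − |0.023 − 0.962| = 1 − 0.939 = 0.061
c (+) a = min(1, 0.023 + 0.226) = min(1, 0.249) = 0.249
~(c (+) a) = 1 − 0.249 = 0.751
(c <-> ~(b -> (((a -> c) -> (b (+) c)) <-> c))) & ~(c (+) a) = max(0, 0.061 + 0.751 − 1) = max(0, -0.188) = 0.000
~((c <-> ~(b -> (((a -> c) -> (b (+) c)) <-> c))) & ~(c (+) a)) = 1 − 0.000 = 1.000

1.000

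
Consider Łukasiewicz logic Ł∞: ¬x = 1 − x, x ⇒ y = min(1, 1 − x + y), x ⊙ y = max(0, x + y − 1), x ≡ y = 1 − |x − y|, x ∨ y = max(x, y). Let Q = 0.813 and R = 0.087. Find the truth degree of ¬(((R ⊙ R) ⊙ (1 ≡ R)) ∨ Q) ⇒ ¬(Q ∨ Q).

1.000

R ⊙ R = max(0, 0.087 + 0.087 − 1) = max(0, -0.826) = 0.000
1 ≡ R = 1 − |1.000 − 0.087| = 1 − 0.913 = 0.087
(R ⊙ R) ⊙ (1 ≡ R) = max(0, 0.000 + 0.087 − 1) = max(0, -0.913) = 0.000
((R ⊙ R) ⊙ (1 ≡ R)) ∨ Q = max(0.000, 0.813) = 0.813
¬(((R ⊙ R) ⊙ (1 ≡ R)) ∨ Q) = 1 − 0.813 = 0.187
Q ∨ Q = max(0.813, 0.813) = 0.813
¬(Q ∨ Q) = 1 − 0.813 = 0.187
¬(((R ⊙ R) ⊙ (1 ≡ R)) ∨ Q) ⇒ ¬(Q ∨ Q) = min(1, 1 − 0.187 + 0.187) = min(1, 1.000) = 1.000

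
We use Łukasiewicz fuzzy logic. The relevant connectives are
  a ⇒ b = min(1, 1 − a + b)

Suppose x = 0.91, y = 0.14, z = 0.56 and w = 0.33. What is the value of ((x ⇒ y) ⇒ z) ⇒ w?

x ⇒ y = min(1, 1 − 0.91 + 0.14) = min(1, 0.23) = 0.23
(x ⇒ y) ⇒ z = min(1, 1 − 0.23 + 0.56) = min(1, 1.33) = 1.00
((x ⇒ y) ⇒ z) ⇒ w = min(1, 1 − 1.00 + 0.33) = min(1, 0.33) = 0.33

0.33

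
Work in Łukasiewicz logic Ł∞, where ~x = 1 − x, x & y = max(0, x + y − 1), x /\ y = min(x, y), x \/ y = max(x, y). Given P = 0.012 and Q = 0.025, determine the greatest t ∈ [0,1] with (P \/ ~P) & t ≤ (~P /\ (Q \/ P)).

0.037

~P = 1 − 0.012 = 0.988
P \/ ~P = max(0.012, 0.988) = 0.988
So the left factor is P \/ ~P = 0.988.
Q \/ P = max(0.025, 0.012) = 0.025
~P /\ (Q \/ P) = min(0.988, 0.025) = 0.025
So the right-hand bound is ~P /\ (Q \/ P) = 0.025.
The residuum of the Łukasiewicz t-norm gives the supremum: min(1, 1 − 0.988 + 0.025).
1 − 0.988 + 0.025 = 0.037, so t = min(1, 0.037) = 0.037.
Check: 0.988 & 0.037 = max(0, 0.025) = 0.025 ≤ 0.025.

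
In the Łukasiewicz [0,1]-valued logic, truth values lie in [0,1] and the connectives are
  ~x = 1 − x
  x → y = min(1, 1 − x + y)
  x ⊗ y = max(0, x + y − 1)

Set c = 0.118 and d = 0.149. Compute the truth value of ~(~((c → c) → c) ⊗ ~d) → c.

c → c = min(1, 1 − 0.118 + 0.118) = min(1, 1.000) = 1.000
(c → c) → c = min(1, 1 − 1.000 + 0.118) = min(1, 0.118) = 0.118
~((c → c) → c) = 1 − 0.118 = 0.882
~d = 1 − 0.149 = 0.851
~((c → c) → c) ⊗ ~d = max(0, 0.882 + 0.851 − 1) = max(0, 0.733) = 0.733
~(~((c → c) → c) ⊗ ~d) = 1 − 0.733 = 0.267
~(~((c → c) → c) ⊗ ~d) → c = min(1, 1 − 0.267 + 0.118) = min(1, 0.851) = 0.851

0.851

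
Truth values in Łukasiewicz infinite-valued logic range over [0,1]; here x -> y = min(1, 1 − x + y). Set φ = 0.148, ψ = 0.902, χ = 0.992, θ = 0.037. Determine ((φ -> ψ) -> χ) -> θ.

φ -> ψ = min(1, 1 − 0.148 + 0.902) = min(1, 1.754) = 1.000
(φ -> ψ) -> χ = min(1, 1 − 1.000 + 0.992) = min(1, 0.992) = 0.992
((φ -> ψ) -> χ) -> θ = min(1, 1 − 0.992 + 0.037) = min(1, 0.045) = 0.045

0.045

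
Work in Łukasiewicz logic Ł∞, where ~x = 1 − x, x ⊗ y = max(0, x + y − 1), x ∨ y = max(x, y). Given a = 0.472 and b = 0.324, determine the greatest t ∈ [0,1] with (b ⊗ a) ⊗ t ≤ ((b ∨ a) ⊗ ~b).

b ⊗ a = max(0, 0.324 + 0.472 − 1) = max(0, -0.204) = 0.000
So the left factor is b ⊗ a = 0.000.
b ∨ a = max(0.324, 0.472) = 0.472
~b = 1 − 0.324 = 0.676
(b ∨ a) ⊗ ~b = max(0, 0.472 + 0.676 − 1) = max(0, 0.148) = 0.148
So the right-hand bound is (b ∨ a) ⊗ ~b = 0.148.
The residuum of the Łukasiewicz t-norm gives the supremum: min(1, 1 − 0.000 + 0.148).
1 − 0.000 + 0.148 = 1.148, so t = min(1, 1.148) = 1.000.
Check: 0.000 ⊗ 1.000 = max(0, 0.000) = 0.000 ≤ 0.148.

1.000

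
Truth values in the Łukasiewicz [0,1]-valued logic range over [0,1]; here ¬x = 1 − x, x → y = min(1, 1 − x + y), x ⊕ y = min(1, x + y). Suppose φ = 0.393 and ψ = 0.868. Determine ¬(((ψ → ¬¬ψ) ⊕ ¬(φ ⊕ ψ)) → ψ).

0.132

¬ψ = 1 − 0.868 = 0.132
¬¬ψ = 1 − 0.132 = 0.868
ψ → ¬¬ψ = min(1, 1 − 0.868 + 0.868) = min(1, 1.000) = 1.000
φ ⊕ ψ = min(1, 0.393 + 0.868) = min(1, 1.261) = 1.000
¬(φ ⊕ ψ) = 1 − 1.000 = 0.000
(ψ → ¬¬ψ) ⊕ ¬(φ ⊕ ψ) = min(1, 1.000 + 0.000) = min(1, 1.000) = 1.000
((ψ → ¬¬ψ) ⊕ ¬(φ ⊕ ψ)) → ψ = min(1, 1 − 1.000 + 0.868) = min(1, 0.868) = 0.868
¬(((ψ → ¬¬ψ) ⊕ ¬(φ ⊕ ψ)) → ψ) = 1 − 0.868 = 0.132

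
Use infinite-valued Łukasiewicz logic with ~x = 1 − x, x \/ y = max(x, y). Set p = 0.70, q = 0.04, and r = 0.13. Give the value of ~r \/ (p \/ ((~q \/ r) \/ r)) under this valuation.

~r = 1 − 0.13 = 0.87
~q = 1 − 0.04 = 0.96
~q \/ r = max(0.96, 0.13) = 0.96
(~q \/ r) \/ r = max(0.96, 0.13) = 0.96
p \/ ((~q \/ r) \/ r) = max(0.70, 0.96) = 0.96
~r \/ (p \/ ((~q \/ r) \/ r)) = max(0.87, 0.96) = 0.96

0.96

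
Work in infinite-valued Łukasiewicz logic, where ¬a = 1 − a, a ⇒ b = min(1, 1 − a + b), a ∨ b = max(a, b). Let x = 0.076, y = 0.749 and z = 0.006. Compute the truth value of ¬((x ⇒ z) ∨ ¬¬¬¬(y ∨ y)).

x ⇒ z = min(1, 1 − 0.076 + 0.006) = min(1, 0.930) = 0.930
y ∨ y = max(0.749, 0.749) = 0.749
¬(y ∨ y) = 1 − 0.749 = 0.251
¬¬(y ∨ y) = 1 − 0.251 = 0.749
¬¬¬(y ∨ y) = 1 − 0.749 = 0.251
¬¬¬¬(y ∨ y) = 1 − 0.251 = 0.749
(x ⇒ z) ∨ ¬¬¬¬(y ∨ y) = max(0.930, 0.749) = 0.930
¬((x ⇒ z) ∨ ¬¬¬¬(y ∨ y)) = 1 − 0.930 = 0.070

0.070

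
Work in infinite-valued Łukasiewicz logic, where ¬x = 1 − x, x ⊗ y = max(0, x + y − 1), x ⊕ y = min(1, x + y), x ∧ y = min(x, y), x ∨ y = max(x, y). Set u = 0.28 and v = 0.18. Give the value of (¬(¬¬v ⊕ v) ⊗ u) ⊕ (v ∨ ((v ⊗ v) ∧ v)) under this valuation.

0.18

¬v = 1 − 0.18 = 0.82
¬¬v = 1 − 0.82 = 0.18
¬¬v ⊕ v = min(1, 0.18 + 0.18) = min(1, 0.36) = 0.36
¬(¬¬v ⊕ v) = 1 − 0.36 = 0.64
¬(¬¬v ⊕ v) ⊗ u = max(0, 0.64 + 0.28 − 1) = max(0, -0.08) = 0.00
v ⊗ v = max(0, 0.18 + 0.18 − 1) = max(0, -0.64) = 0.00
(v ⊗ v) ∧ v = min(0.00, 0.18) = 0.00
v ∨ ((v ⊗ v) ∧ v) = max(0.18, 0.00) = 0.18
(¬(¬¬v ⊕ v) ⊗ u) ⊕ (v ∨ ((v ⊗ v) ∧ v)) = min(1, 0.00 + 0.18) = min(1, 0.18) = 0.18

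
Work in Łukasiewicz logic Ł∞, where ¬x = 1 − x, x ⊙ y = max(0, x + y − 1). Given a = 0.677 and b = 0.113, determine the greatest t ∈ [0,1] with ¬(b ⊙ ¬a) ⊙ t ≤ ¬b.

0.887

¬a = 1 − 0.677 = 0.323
b ⊙ ¬a = max(0, 0.113 + 0.323 − 1) = max(0, -0.564) = 0.000
¬(b ⊙ ¬a) = 1 − 0.000 = 1.000
So the left factor is ¬(b ⊙ ¬a) = 1.000.
¬b = 1 − 0.113 = 0.887
So the right-hand bound is ¬b = 0.887.
The residuum of the Łukasiewicz t-norm gives the supremum: min(1, 1 − 1.000 + 0.887).
1 − 1.000 + 0.887 = 0.887, so t = min(1, 0.887) = 0.887.
Check: 1.000 ⊙ 0.887 = max(0, 0.887) = 0.887 ≤ 0.887.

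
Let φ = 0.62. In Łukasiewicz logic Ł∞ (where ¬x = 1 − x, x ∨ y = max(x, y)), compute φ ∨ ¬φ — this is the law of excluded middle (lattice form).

¬φ = 1 − 0.62 = 0.38
φ ∨ ¬φ = max(0.62, 0.38) = 0.62
(The value 0.62 < 1 shows this instance is not satisfied; not a Ł∞-tautology — its value is max(a, 1−a).)

0.62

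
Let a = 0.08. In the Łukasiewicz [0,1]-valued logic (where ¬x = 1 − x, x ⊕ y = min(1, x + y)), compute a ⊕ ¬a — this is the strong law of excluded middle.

¬a = 1 − 0.08 = 0.92
a ⊕ ¬a = min(1, 0.08 + 0.92) = min(1, 1.00) = 1.00
(As expected: always 1 in Ł∞ since a ⊕ (1−a) = 1.)

1.00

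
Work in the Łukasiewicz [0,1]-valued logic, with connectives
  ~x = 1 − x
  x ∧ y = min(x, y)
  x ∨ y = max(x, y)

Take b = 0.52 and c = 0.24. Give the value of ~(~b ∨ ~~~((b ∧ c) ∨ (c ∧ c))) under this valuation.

0.24

~b = 1 − 0.52 = 0.48
b ∧ c = min(0.52, 0.24) = 0.24
c ∧ c = min(0.24, 0.24) = 0.24
(b ∧ c) ∨ (c ∧ c) = max(0.24, 0.24) = 0.24
~((b ∧ c) ∨ (c ∧ c)) = 1 − 0.24 = 0.76
~~((b ∧ c) ∨ (c ∧ c)) = 1 − 0.76 = 0.24
~~~((b ∧ c) ∨ (c ∧ c)) = 1 − 0.24 = 0.76
~b ∨ ~~~((b ∧ c) ∨ (c ∧ c)) = max(0.48, 0.76) = 0.76
~(~b ∨ ~~~((b ∧ c) ∨ (c ∧ c))) = 1 − 0.76 = 0.24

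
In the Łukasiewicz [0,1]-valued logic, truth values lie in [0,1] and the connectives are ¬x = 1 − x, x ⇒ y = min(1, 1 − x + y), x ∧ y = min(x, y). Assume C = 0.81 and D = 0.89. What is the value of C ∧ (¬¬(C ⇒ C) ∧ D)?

C ⇒ C = min(1, 1 − 0.81 + 0.81) = min(1, 1.00) = 1.00
¬(C ⇒ C) = 1 − 1.00 = 0.00
¬¬(C ⇒ C) = 1 − 0.00 = 1.00
¬¬(C ⇒ C) ∧ D = min(1.00, 0.89) = 0.89
C ∧ (¬¬(C ⇒ C) ∧ D) = min(0.81, 0.89) = 0.81

0.81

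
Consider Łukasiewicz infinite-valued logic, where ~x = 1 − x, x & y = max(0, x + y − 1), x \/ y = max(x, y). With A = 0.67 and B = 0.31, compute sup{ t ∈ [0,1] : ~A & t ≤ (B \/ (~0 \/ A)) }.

1.00

~A = 1 − 0.67 = 0.33
So the left factor is ~A = 0.33.
~0 = 1 − 0.00 = 1.00
~0 \/ A = max(1.00, 0.67) = 1.00
B \/ (~0 \/ A) = max(0.31, 1.00) = 1.00
So the right-hand bound is B \/ (~0 \/ A) = 1.00.
The residuum of the Łukasiewicz t-norm gives the supremum: min(1, 1 − 0.33 + 1.00).
1 − 0.33 + 1.00 = 1.67, so t = min(1, 1.67) = 1.00.
Check: 0.33 & 1.00 = max(0, 0.33) = 0.33 ≤ 1.00.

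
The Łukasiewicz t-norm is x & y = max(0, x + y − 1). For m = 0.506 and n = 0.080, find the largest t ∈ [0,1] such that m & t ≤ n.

0.574

The residuum of the Łukasiewicz t-norm gives the supremum: min(1, 1 − 0.506 + 0.080).
1 − 0.506 + 0.080 = 0.574, so t = min(1, 0.574) = 0.574.
Check: 0.506 & 0.574 = max(0, 0.080) = 0.080 ≤ 0.080.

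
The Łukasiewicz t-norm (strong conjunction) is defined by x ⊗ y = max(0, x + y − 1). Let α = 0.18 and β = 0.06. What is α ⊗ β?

α ⊗ β = max(0, 0.18 + 0.06 − 1) = max(0, -0.76) = 0.00
For comparison, the Gödel (minimum) t-norm min(x, y) would give 0.06.

0.00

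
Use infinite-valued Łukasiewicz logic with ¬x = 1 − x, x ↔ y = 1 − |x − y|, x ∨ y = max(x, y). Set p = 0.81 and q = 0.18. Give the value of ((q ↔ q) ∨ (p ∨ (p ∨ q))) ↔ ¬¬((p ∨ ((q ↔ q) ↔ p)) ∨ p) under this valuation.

q ↔ q = 1 − |0.18 − 0.18| = 1 − 0.00 = 1.00
p ∨ q = max(0.81, 0.18) = 0.81
p ∨ (p ∨ q) = max(0.81, 0.81) = 0.81
(q ↔ q) ∨ (p ∨ (p ∨ q)) = max(1.00, 0.81) = 1.00
(q ↔ q) ↔ p = 1 − |1.00 − 0.81| = 1 − 0.19 = 0.81
p ∨ ((q ↔ q) ↔ p) = max(0.81, 0.81) = 0.81
(p ∨ ((q ↔ q) ↔ p)) ∨ p = max(0.81, 0.81) = 0.81
¬((p ∨ ((q ↔ q) ↔ p)) ∨ p) = 1 − 0.81 = 0.19
¬¬((p ∨ ((q ↔ q) ↔ p)) ∨ p) = 1 − 0.19 = 0.81
((q ↔ q) ∨ (p ∨ (p ∨ q))) ↔ ¬¬((p ∨ ((q ↔ q) ↔ p)) ∨ p) = 1 − |1.00 − 0.81| = 1 − 0.19 = 0.81

0.81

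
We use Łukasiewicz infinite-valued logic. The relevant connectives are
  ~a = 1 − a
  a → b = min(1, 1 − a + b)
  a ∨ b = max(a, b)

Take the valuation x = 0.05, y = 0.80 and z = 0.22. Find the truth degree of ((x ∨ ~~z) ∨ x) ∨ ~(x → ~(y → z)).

~z = 1 − 0.22 = 0.78
~~z = 1 − 0.78 = 0.22
x ∨ ~~z = max(0.05, 0.22) = 0.22
(x ∨ ~~z) ∨ x = max(0.22, 0.05) = 0.22
y → z = min(1, 1 − 0.80 + 0.22) = min(1, 0.42) = 0.42
~(y → z) = 1 − 0.42 = 0.58
x → ~(y → z) = min(1, 1 − 0.05 + 0.58) = min(1, 1.53) = 1.00
~(x → ~(y → z)) = 1 − 1.00 = 0.00
((x ∨ ~~z) ∨ x) ∨ ~(x → ~(y → z)) = max(0.22, 0.00) = 0.22

0.22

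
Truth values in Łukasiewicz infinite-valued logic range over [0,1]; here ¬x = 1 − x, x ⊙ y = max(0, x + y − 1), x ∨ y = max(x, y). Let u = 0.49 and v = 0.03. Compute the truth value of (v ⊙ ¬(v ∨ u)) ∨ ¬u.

0.51

v ∨ u = max(0.03, 0.49) = 0.49
¬(v ∨ u) = 1 − 0.49 = 0.51
v ⊙ ¬(v ∨ u) = max(0, 0.03 + 0.51 − 1) = max(0, -0.46) = 0.00
¬u = 1 − 0.49 = 0.51
(v ⊙ ¬(v ∨ u)) ∨ ¬u = max(0.00, 0.51) = 0.51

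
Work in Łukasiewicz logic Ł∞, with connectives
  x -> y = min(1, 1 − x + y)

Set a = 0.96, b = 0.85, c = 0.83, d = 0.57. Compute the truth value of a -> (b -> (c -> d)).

c -> d = min(1, 1 − 0.83 + 0.57) = min(1, 0.74) = 0.74
b -> (c -> d) = min(1, 1 − 0.85 + 0.74) = min(1, 0.89) = 0.89
a -> (b -> (c -> d)) = min(1, 1 − 0.96 + 0.89) = min(1, 0.93) = 0.93

0.93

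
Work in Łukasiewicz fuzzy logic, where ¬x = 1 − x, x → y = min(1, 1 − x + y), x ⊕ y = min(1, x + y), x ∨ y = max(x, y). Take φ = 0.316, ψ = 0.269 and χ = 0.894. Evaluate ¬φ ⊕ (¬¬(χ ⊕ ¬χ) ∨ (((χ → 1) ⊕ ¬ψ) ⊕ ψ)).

1.000

¬φ = 1 − 0.316 = 0.684
¬χ = 1 − 0.894 = 0.106
χ ⊕ ¬χ = min(1, 0.894 + 0.106) = min(1, 1.000) = 1.000
¬(χ ⊕ ¬χ) = 1 − 1.000 = 0.000
¬¬(χ ⊕ ¬χ) = 1 − 0.000 = 1.000
χ → 1 = min(1, 1 − 0.894 + 1.000) = min(1, 1.106) = 1.000
¬ψ = 1 − 0.269 = 0.731
(χ → 1) ⊕ ¬ψ = min(1, 1.000 + 0.731) = min(1, 1.731) = 1.000
((χ → 1) ⊕ ¬ψ) ⊕ ψ = min(1, 1.000 + 0.269) = min(1, 1.269) = 1.000
¬¬(χ ⊕ ¬χ) ∨ (((χ → 1) ⊕ ¬ψ) ⊕ ψ) = max(1.000, 1.000) = 1.000
¬φ ⊕ (¬¬(χ ⊕ ¬χ) ∨ (((χ → 1) ⊕ ¬ψ) ⊕ ψ)) = min(1, 0.684 + 1.000) = min(1, 1.684) = 1.000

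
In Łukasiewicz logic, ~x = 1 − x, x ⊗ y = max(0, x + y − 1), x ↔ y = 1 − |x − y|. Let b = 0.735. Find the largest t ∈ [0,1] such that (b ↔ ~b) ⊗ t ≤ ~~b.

~b = 1 − 0.735 = 0.265
b ↔ ~b = 1 − |0.735 − 0.265| = 1 − 0.470 = 0.530
So the left factor is b ↔ ~b = 0.530.
~~b = 1 − 0.265 = 0.735
So the right-hand bound is ~~b = 0.735.
The residuum of the Łukasiewicz t-norm gives the supremum: min(1, 1 − 0.530 + 0.735).
1 − 0.530 + 0.735 = 1.205, so t = min(1, 1.205) = 1.000.
Check: 0.530 ⊗ 1.000 = max(0, 0.530) = 0.530 ≤ 0.735.

1.000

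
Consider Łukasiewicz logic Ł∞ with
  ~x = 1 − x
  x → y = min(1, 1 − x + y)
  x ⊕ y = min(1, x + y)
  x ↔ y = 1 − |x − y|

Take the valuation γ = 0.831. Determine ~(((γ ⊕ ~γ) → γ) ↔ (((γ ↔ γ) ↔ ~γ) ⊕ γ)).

~γ = 1 − 0.831 = 0.169
γ ⊕ ~γ = min(1, 0.831 + 0.169) = min(1, 1.000) = 1.000
(γ ⊕ ~γ) → γ = min(1, 1 − 1.000 + 0.831) = min(1, 0.831) = 0.831
γ ↔ γ = 1 − |0.831 − 0.831| = 1 − 0.000 = 1.000
(γ ↔ γ) ↔ ~γ = 1 − |1.000 − 0.169| = 1 − 0.831 = 0.169
((γ ↔ γ) ↔ ~γ) ⊕ γ = min(1, 0.169 + 0.831) = min(1, 1.000) = 1.000
((γ ⊕ ~γ) → γ) ↔ (((γ ↔ γ) ↔ ~γ) ⊕ γ) = 1 − |0.831 − 1.000| = 1 − 0.169 = 0.831
~(((γ ⊕ ~γ) → γ) ↔ (((γ ↔ γ) ↔ ~γ) ⊕ γ)) = 1 − 0.831 = 0.169

0.169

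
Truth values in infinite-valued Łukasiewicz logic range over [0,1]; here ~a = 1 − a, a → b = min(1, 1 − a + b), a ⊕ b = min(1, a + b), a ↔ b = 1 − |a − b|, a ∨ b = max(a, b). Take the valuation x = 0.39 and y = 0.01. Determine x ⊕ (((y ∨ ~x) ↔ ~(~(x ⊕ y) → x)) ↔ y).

~x = 1 − 0.39 = 0.61
y ∨ ~x = max(0.01, 0.61) = 0.61
x ⊕ y = min(1, 0.39 + 0.01) = min(1, 0.40) = 0.40
~(x ⊕ y) = 1 − 0.40 = 0.60
~(x ⊕ y) → x = min(1, 1 − 0.60 + 0.39) = min(1, 0.79) = 0.79
~(~(x ⊕ y) → x) = 1 − 0.79 = 0.21
(y ∨ ~x) ↔ ~(~(x ⊕ y) → x) = 1 − |0.61 − 0.21| = 1 − 0.40 = 0.60
((y ∨ ~x) ↔ ~(~(x ⊕ y) → x)) ↔ y = 1 − |0.60 − 0.01| = 1 − 0.59 = 0.41
x ⊕ (((y ∨ ~x) ↔ ~(~(x ⊕ y) → x)) ↔ y) = min(1, 0.39 + 0.41) = min(1, 0.80) = 0.80

0.80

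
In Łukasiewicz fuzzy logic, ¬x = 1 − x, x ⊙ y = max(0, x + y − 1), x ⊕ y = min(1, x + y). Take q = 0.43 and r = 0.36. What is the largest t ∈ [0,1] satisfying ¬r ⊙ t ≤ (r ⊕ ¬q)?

¬r = 1 − 0.36 = 0.64
So the left factor is ¬r = 0.64.
¬q = 1 − 0.43 = 0.57
r ⊕ ¬q = min(1, 0.36 + 0.57) = min(1, 0.93) = 0.93
So the right-hand bound is r ⊕ ¬q = 0.93.
The residuum of the Łukasiewicz t-norm gives the supremum: min(1, 1 − 0.64 + 0.93).
1 − 0.64 + 0.93 = 1.29, so t = min(1, 1.29) = 1.00.
Check: 0.64 ⊙ 1.00 = max(0, 0.64) = 0.64 ≤ 0.93.

1.00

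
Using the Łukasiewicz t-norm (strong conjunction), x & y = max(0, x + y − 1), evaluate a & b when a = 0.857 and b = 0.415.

a & b = max(0, 0.857 + 0.415 − 1) = max(0, 0.272) = 0.272
For comparison, the Gödel (minimum) t-norm min(x, y) would give 0.415.

0.272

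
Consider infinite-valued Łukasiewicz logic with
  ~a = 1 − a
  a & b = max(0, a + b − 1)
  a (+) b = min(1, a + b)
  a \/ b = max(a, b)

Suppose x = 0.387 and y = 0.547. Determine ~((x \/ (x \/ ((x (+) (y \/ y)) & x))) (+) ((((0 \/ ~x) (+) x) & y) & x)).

0.613

y \/ y = max(0.547, 0.547) = 0.547
x (+) (y \/ y) = min(1, 0.387 + 0.547) = min(1, 0.934) = 0.934
(x (+) (y \/ y)) & x = max(0, 0.934 + 0.387 − 1) = max(0, 0.321) = 0.321
x \/ ((x (+) (y \/ y)) & x) = max(0.387, 0.321) = 0.387
x \/ (x \/ ((x (+) (y \/ y)) & x)) = max(0.387, 0.387) = 0.387
~x = 1 − 0.387 = 0.613
0 \/ ~x = max(0.000, 0.613) = 0.613
(0 \/ ~x) (+) x = min(1, 0.613 + 0.387) = min(1, 1.000) = 1.000
((0 \/ ~x) (+) x) & y = max(0, 1.000 + 0.547 − 1) = max(0, 0.547) = 0.547
(((0 \/ ~x) (+) x) & y) & x = max(0, 0.547 + 0.387 − 1) = max(0, -0.066) = 0.000
(x \/ (x \/ ((x (+) (y \/ y)) & x))) (+) ((((0 \/ ~x) (+) x) & y) & x) = min(1, 0.387 + 0.000) = min(1, 0.387) = 0.387
~((x \/ (x \/ ((x (+) (y \/ y)) & x))) (+) ((((0 \/ ~x) (+) x) & y) & x)) = 1 − 0.387 = 0.613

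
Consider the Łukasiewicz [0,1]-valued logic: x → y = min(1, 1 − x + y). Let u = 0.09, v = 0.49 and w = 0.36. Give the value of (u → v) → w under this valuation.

0.36

u → v = min(1, 1 − 0.09 + 0.49) = min(1, 1.40) = 1.00
(u → v) → w = min(1, 1 − 1.00 + 0.36) = min(1, 0.36) = 0.36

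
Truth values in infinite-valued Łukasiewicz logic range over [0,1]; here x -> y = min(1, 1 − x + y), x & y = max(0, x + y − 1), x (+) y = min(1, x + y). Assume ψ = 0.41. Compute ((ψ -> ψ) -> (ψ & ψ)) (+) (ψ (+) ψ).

ψ -> ψ = min(1, 1 − 0.41 + 0.41) = min(1, 1.00) = 1.00
ψ & ψ = max(0, 0.41 + 0.41 − 1) = max(0, -0.18) = 0.00
(ψ -> ψ) -> (ψ & ψ) = min(1, 1 − 1.00 + 0.00) = min(1, 0.00) = 0.00
ψ (+) ψ = min(1, 0.41 + 0.41) = min(1, 0.82) = 0.82
((ψ -> ψ) -> (ψ & ψ)) (+) (ψ (+) ψ) = min(1, 0.00 + 0.82) = min(1, 0.82) = 0.82

0.82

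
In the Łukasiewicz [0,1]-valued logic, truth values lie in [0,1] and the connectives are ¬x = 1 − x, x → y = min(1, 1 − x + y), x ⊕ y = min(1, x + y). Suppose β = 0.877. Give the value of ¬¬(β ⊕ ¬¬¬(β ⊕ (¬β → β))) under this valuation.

¬β = 1 − 0.877 = 0.123
¬β → β = min(1, 1 − 0.123 + 0.877) = min(1, 1.754) = 1.000
β ⊕ (¬β → β) = min(1, 0.877 + 1.000) = min(1, 1.877) = 1.000
¬(β ⊕ (¬β → β)) = 1 − 1.000 = 0.000
¬¬(β ⊕ (¬β → β)) = 1 − 0.000 = 1.000
¬¬¬(β ⊕ (¬β → β)) = 1 − 1.000 = 0.000
β ⊕ ¬¬¬(β ⊕ (¬β → β)) = min(1, 0.877 + 0.000) = min(1, 0.877) = 0.877
¬(β ⊕ ¬¬¬(β ⊕ (¬β → β))) = 1 − 0.877 = 0.123
¬¬(β ⊕ ¬¬¬(β ⊕ (¬β → β))) = 1 − 0.123 = 0.877

0.877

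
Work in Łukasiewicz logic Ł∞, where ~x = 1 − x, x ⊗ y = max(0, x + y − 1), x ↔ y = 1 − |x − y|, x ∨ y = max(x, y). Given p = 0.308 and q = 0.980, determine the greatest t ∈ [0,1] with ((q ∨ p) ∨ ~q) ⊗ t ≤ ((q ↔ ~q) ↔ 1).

0.060

q ∨ p = max(0.980, 0.308) = 0.980
~q = 1 − 0.980 = 0.020
(q ∨ p) ∨ ~q = max(0.980, 0.020) = 0.980
So the left factor is (q ∨ p) ∨ ~q = 0.980.
q ↔ ~q = 1 − |0.980 − 0.020| = 1 − 0.960 = 0.040
(q ↔ ~q) ↔ 1 = 1 − |0.040 − 1.000| = 1 − 0.960 = 0.040
So the right-hand bound is (q ↔ ~q) ↔ 1 = 0.040.
The residuum of the Łukasiewicz t-norm gives the supremum: min(1, 1 − 0.980 + 0.040).
1 − 0.980 + 0.040 = 0.060, so t = min(1, 0.060) = 0.060.
Check: 0.980 ⊗ 0.060 = max(0, 0.040) = 0.040 ≤ 0.040.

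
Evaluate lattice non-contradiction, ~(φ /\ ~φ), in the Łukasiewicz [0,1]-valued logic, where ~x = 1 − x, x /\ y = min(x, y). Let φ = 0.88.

~φ = 1 − 0.88 = 0.12
φ /\ ~φ = min(0.88, 0.12) = 0.12
~(φ /\ ~φ) = 1 − 0.12 = 0.88
(The value 0.88 < 1 shows this instance is not satisfied; not a Ł∞-tautology — its value is 1 − min(a, 1−a).)

0.88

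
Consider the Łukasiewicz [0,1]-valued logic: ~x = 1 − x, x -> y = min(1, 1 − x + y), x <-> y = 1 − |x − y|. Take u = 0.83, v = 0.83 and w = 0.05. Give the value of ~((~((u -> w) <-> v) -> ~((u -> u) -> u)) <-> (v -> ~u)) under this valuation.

u -> w = min(1, 1 − 0.83 + 0.05) = min(1, 0.22) = 0.22
(u -> w) <-> v = 1 − |0.22 − 0.83| = 1 − 0.61 = 0.39
~((u -> w) <-> v) = 1 − 0.39 = 0.61
u -> u = min(1, 1 − 0.83 + 0.83) = min(1, 1.00) = 1.00
(u -> u) -> u = min(1, 1 − 1.00 + 0.83) = min(1, 0.83) = 0.83
~((u -> u) -> u) = 1 − 0.83 = 0.17
~((u -> w) <-> v) -> ~((u -> u) -> u) = min(1, 1 − 0.61 + 0.17) = min(1, 0.56) = 0.56
~u = 1 − 0.83 = 0.17
v -> ~u = min(1, 1 − 0.83 + 0.17) = min(1, 0.34) = 0.34
(~((u -> w) <-> v) -> ~((u -> u) -> u)) <-> (v -> ~u) = 1 − |0.56 − 0.34| = 1 − 0.22 = 0.78
~((~((u -> w) <-> v) -> ~((u -> u) -> u)) <-> (v -> ~u)) = 1 − 0.78 = 0.22

0.22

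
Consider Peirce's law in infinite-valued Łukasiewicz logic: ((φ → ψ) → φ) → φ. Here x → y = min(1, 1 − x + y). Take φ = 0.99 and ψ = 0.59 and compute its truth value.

φ → ψ = min(1, 1 − 0.99 + 0.59) = min(1, 0.60) = 0.60
(φ → ψ) → φ = min(1, 1 − 0.60 + 0.99) = min(1, 1.39) = 1.00
((φ → ψ) → φ) → φ = min(1, 1 − 1.00 + 0.99) = min(1, 0.99) = 0.99
(The value 0.99 < 1 shows this instance is not satisfied; not a Ł∞-tautology in general.)

0.99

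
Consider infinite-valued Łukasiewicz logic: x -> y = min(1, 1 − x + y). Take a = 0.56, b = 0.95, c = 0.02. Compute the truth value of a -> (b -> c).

0.51

b -> c = min(1, 1 − 0.95 + 0.02) = min(1, 0.07) = 0.07
a -> (b -> c) = min(1, 1 − 0.56 + 0.07) = min(1, 0.51) = 0.51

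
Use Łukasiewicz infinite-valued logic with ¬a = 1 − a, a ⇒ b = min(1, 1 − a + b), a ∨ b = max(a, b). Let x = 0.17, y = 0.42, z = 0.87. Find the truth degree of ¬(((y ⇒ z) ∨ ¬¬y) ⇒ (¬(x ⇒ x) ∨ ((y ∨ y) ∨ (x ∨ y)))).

0.58

y ⇒ z = min(1, 1 − 0.42 + 0.87) = min(1, 1.45) = 1.00
¬y = 1 − 0.42 = 0.58
¬¬y = 1 − 0.58 = 0.42
(y ⇒ z) ∨ ¬¬y = max(1.00, 0.42) = 1.00
x ⇒ x = min(1, 1 − 0.17 + 0.17) = min(1, 1.00) = 1.00
¬(x ⇒ x) = 1 − 1.00 = 0.00
y ∨ y = max(0.42, 0.42) = 0.42
x ∨ y = max(0.17, 0.42) = 0.42
(y ∨ y) ∨ (x ∨ y) = max(0.42, 0.42) = 0.42
¬(x ⇒ x) ∨ ((y ∨ y) ∨ (x ∨ y)) = max(0.00, 0.42) = 0.42
((y ⇒ z) ∨ ¬¬y) ⇒ (¬(x ⇒ x) ∨ ((y ∨ y) ∨ (x ∨ y))) = min(1, 1 − 1.00 + 0.42) = min(1, 0.42) = 0.42
¬(((y ⇒ z) ∨ ¬¬y) ⇒ (¬(x ⇒ x) ∨ ((y ∨ y) ∨ (x ∨ y)))) = 1 − 0.42 = 0.58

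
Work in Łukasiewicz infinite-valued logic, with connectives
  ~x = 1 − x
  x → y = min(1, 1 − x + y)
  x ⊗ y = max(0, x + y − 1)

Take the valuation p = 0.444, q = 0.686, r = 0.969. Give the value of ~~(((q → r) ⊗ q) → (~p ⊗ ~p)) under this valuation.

0.426

q → r = min(1, 1 − 0.686 + 0.969) = min(1, 1.283) = 1.000
(q → r) ⊗ q = max(0, 1.000 + 0.686 − 1) = max(0, 0.686) = 0.686
~p = 1 − 0.444 = 0.556
~p ⊗ ~p = max(0, 0.556 + 0.556 − 1) = max(0, 0.112) = 0.112
((q → r) ⊗ q) → (~p ⊗ ~p) = min(1, 1 − 0.686 + 0.112) = min(1, 0.426) = 0.426
~(((q → r) ⊗ q) → (~p ⊗ ~p)) = 1 − 0.426 = 0.574
~~(((q → r) ⊗ q) → (~p ⊗ ~p)) = 1 − 0.574 = 0.426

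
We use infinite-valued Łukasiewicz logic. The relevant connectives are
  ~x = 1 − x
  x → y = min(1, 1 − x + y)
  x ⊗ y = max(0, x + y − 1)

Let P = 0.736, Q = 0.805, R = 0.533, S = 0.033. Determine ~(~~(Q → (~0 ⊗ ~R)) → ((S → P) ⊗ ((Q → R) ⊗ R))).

0.401

~0 = 1 − 0.000 = 1.000
~R = 1 − 0.533 = 0.467
~0 ⊗ ~R = max(0, 1.000 + 0.467 − 1) = max(0, 0.467) = 0.467
Q → (~0 ⊗ ~R) = min(1, 1 − 0.805 + 0.467) = min(1, 0.662) = 0.662
~(Q → (~0 ⊗ ~R)) = 1 − 0.662 = 0.338
~~(Q → (~0 ⊗ ~R)) = 1 − 0.338 = 0.662
S → P = min(1, 1 − 0.033 + 0.736) = min(1, 1.703) = 1.000
Q → R = min(1, 1 − 0.805 + 0.533) = min(1, 0.728) = 0.728
(Q → R) ⊗ R = max(0, 0.728 + 0.533 − 1) = max(0, 0.261) = 0.261
(S → P) ⊗ ((Q → R) ⊗ R) = max(0, 1.000 + 0.261 − 1) = max(0, 0.261) = 0.261
~~(Q → (~0 ⊗ ~R)) → ((S → P) ⊗ ((Q → R) ⊗ R)) = min(1, 1 − 0.662 + 0.261) = min(1, 0.599) = 0.599
~(~~(Q → (~0 ⊗ ~R)) → ((S → P) ⊗ ((Q → R) ⊗ R))) = 1 − 0.599 = 0.401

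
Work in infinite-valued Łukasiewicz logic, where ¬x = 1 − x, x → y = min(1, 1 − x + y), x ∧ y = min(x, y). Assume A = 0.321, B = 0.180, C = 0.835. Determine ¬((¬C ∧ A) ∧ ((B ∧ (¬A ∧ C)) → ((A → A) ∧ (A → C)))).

0.835

¬C = 1 − 0.835 = 0.165
¬C ∧ A = min(0.165, 0.321) = 0.165
¬A = 1 − 0.321 = 0.679
¬A ∧ C = min(0.679, 0.835) = 0.679
B ∧ (¬A ∧ C) = min(0.180, 0.679) = 0.180
A → A = min(1, 1 − 0.321 + 0.321) = min(1, 1.000) = 1.000
A → C = min(1, 1 − 0.321 + 0.835) = min(1, 1.514) = 1.000
(A → A) ∧ (A → C) = min(1.000, 1.000) = 1.000
(B ∧ (¬A ∧ C)) → ((A → A) ∧ (A → C)) = min(1, 1 − 0.180 + 1.000) = min(1, 1.820) = 1.000
(¬C ∧ A) ∧ ((B ∧ (¬A ∧ C)) → ((A → A) ∧ (A → C))) = min(0.165, 1.000) = 0.165
¬((¬C ∧ A) ∧ ((B ∧ (¬A ∧ C)) → ((A → A) ∧ (A → C)))) = 1 − 0.165 = 0.835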